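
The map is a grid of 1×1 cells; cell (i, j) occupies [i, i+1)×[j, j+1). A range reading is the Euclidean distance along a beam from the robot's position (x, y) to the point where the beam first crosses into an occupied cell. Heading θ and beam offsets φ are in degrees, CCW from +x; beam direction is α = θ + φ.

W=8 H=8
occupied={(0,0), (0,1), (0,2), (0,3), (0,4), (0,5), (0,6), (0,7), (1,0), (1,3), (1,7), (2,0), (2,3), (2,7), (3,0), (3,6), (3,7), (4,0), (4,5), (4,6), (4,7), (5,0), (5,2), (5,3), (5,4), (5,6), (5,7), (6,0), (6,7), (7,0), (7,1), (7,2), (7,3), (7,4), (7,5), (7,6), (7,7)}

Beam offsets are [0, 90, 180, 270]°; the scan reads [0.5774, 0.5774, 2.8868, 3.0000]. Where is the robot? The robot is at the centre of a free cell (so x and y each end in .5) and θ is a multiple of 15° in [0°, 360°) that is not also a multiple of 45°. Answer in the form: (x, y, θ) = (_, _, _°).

Enumerate (i+0.5, j+0.5, θ) over the 27 free cells and 16 admissible headings. For each, cast all 4 beams and compare to the given ranges.
  (6.5, 2.5, 300°): beam 1 = 1.0000 ≠ 0.5774 ✗
  (2.5, 5.5, 75°): beam 1 = 1.5529 ≠ 0.5774 ✗
  (4.5, 3.5, 60°): beam 1 = 1.0000 ≠ 0.5774 ✗
  (2.5, 6.5, 255°): beam 1 = 2.5882 ≠ 0.5774 ✗
  …
  (3.5, 5.5, 30°): r_1=0.5774, r_2=0.5774, r_3=2.8868, r_4=3.0000 — all match ✓
Only this pose fits every beam.

(x, y, θ) = (3.5, 5.5, 30°)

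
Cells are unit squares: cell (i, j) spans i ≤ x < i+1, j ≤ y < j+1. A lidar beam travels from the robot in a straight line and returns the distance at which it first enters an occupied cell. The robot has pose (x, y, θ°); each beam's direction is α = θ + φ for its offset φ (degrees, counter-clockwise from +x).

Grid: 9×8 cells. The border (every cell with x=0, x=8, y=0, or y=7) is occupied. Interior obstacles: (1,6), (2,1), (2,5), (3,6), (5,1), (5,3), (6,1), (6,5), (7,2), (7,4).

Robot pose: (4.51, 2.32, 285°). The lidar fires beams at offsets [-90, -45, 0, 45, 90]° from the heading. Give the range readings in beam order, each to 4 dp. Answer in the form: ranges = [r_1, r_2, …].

beam 1: φ=-90°, α=195°
  cosα=-0.9659 sinα=-0.2588 | (4,2) | tMaxX 0.5280 tMaxY 1.2364 | tΔX 1.0353 tΔY 3.8637
    t=0.5280 [x] (3,2)
    t=1.2364 [y] (3,1)
    t=1.5633 [x] (2,1) — stop
  → r_1 = 1.5633
beam 2: φ=-45°, α=240°
  cosα=-0.5000 sinα=-0.8660 | (4,2) | tMaxX 1.0200 tMaxY 0.3695 | tΔX 2.0000 tΔY 1.1547
    t=0.3695 [y] (4,1)
    t=1.0200 [x] (3,1)
    t=1.5242 [y] (3,0) — stop
  → r_2 = 1.5242
beam 3: φ=0°, α=285°
  cosα=0.2588 sinα=-0.9659 | (4,2) | tMaxX 1.8932 tMaxY 0.3313 | tΔX 3.8637 tΔY 1.0353
    t=0.3313 [y] (4,1)
    t=1.3666 [y] (4,0) — stop
  → r_3 = 1.3666
beam 4: φ=45°, α=330°
  cosα=0.8660 sinα=-0.5000 | (4,2) | tMaxX 0.5658 tMaxY 0.6400 | tΔX 1.1547 tΔY 2.0000
    t=0.5658 [x] (5,2)
    t=0.6400 [y] (5,1) — stop
  → r_4 = 0.6400
beam 5: φ=90°, α=15°
  cosα=0.9659 sinα=0.2588 | (4,2) | tMaxX 0.5073 tMaxY 2.6273 | tΔX 1.0353 tΔY 3.8637
    t=0.5073 [x] (5,2)
    t=1.5426 [x] (6,2)
    t=2.5778 [x] (7,2) — stop
  → r_5 = 2.5778

ranges = [1.5633, 1.5242, 1.3666, 0.6400, 2.5778]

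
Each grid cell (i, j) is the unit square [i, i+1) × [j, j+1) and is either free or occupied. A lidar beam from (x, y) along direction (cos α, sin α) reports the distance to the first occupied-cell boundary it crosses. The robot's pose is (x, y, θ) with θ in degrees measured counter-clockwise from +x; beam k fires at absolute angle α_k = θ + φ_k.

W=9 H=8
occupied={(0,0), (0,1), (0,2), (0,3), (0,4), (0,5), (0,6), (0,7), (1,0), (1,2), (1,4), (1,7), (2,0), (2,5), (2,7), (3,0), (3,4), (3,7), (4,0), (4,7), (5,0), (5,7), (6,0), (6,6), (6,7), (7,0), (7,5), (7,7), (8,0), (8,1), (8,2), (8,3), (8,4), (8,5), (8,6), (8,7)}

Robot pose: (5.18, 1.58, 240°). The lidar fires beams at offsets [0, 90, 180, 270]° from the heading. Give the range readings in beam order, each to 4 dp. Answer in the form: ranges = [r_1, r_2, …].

ranges = [0.6697, 1.1600, 3.9491, 4.8266]

beam 1: φ=0°, α=240°
  cosα=-0.5000 sinα=-0.8660 | (5,1) | tMaxX 0.3600 tMaxY 0.6697 | tΔX 2.0000 tΔY 1.1547
    t=0.3600 [x] (4,1)
    t=0.6697 [y] (4,0) — stop
  → r_1 = 0.6697
beam 2: φ=90°, α=330°
  cosα=0.8660 sinα=-0.5000 | (5,1) | tMaxX 0.9469 tMaxY 1.1600 | tΔX 1.1547 tΔY 2.0000
    t=0.9469 [x] (6,1)
    t=1.1600 [y] (6,0) — stop
  → r_2 = 1.1600
beam 3: φ=180°, α=60°
  cosα=0.5000 sinα=0.8660 | (5,1) | tMaxX 1.6400 tMaxY 0.4850 | tΔX 2.0000 tΔY 1.1547
    t=0.4850 [y] (5,2)
    t=1.6397 [y] (5,3)
    t=1.6400 [x] (6,3)
    t=2.7944 [y] (6,4)
    t=3.6400 [x] (7,4)
    t=3.9491 [y] (7,5) — stop
  → r_3 = 3.9491
beam 4: φ=270°, α=150°
  cosα=-0.8660 sinα=0.5000 | (5,1) | tMaxX 0.2078 tMaxY 0.8400 | tΔX 1.1547 tΔY 2.0000
    t=0.2078 [x] (4,1)
    t=0.8400 [y] (4,2)
    t=1.3625 [x] (3,2)
    t=2.5172 [x] (2,2)
    t=2.8400 [y] (2,3)
    t=3.6719 [x] (1,3)
    t=4.8266 [x] (0,3) — stop
  → r_4 = 4.8266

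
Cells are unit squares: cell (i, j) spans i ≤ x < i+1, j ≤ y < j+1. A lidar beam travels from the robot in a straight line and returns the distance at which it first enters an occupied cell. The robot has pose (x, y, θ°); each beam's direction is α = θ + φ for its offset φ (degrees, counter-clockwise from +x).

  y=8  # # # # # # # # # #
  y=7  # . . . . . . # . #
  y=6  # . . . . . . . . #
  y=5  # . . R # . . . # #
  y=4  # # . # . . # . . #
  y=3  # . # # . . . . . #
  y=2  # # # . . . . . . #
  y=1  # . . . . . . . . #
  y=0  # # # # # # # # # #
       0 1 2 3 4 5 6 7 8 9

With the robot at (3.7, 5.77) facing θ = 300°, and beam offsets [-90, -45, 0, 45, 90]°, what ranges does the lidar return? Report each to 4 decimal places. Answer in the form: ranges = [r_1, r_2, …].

beam 1: φ=-90°, α=210°
  d=(-0.8660,-0.5000)  start (3,5)  tX=0.8083 tY=1.5400  stride 1/|dx|=1.1547 1/|dy|=2.0000
    cross x-line → (2,5), t=0.8083
    cross y-line → (2,4), t=1.5400
    cross x-line → (1,4), t=1.9630 (wall)
  → r_1 = 1.9630
beam 2: φ=-45°, α=255°
  d=(-0.2588,-0.9659)  start (3,5)  tX=2.7046 tY=0.7972  stride 1/|dx|=3.8637 1/|dy|=1.0353
    cross y-line → (3,4), t=0.7972 (wall)
  → r_2 = 0.7972
beam 3: φ=0°, α=300°
  d=(0.5000,-0.8660)  start (3,5)  tX=0.6000 tY=0.8891  stride 1/|dx|=2.0000 1/|dy|=1.1547
    cross x-line → (4,5), t=0.6000 (wall)
  → r_3 = 0.6000
beam 4: φ=45°, α=345°
  d=(0.9659,-0.2588)  start (3,5)  tX=0.3106 tY=2.9751  stride 1/|dx|=1.0353 1/|dy|=3.8637
    cross x-line → (4,5), t=0.3106 (wall)
  → r_4 = 0.3106
beam 5: φ=90°, α=30°
  d=(0.8660,0.5000)  start (3,5)  tX=0.3464 tY=0.4600  stride 1/|dx|=1.1547 1/|dy|=2.0000
    cross x-line → (4,5), t=0.3464 (wall)
  → r_5 = 0.3464

ranges = [1.9630, 0.7972, 0.6000, 0.3106, 0.3464]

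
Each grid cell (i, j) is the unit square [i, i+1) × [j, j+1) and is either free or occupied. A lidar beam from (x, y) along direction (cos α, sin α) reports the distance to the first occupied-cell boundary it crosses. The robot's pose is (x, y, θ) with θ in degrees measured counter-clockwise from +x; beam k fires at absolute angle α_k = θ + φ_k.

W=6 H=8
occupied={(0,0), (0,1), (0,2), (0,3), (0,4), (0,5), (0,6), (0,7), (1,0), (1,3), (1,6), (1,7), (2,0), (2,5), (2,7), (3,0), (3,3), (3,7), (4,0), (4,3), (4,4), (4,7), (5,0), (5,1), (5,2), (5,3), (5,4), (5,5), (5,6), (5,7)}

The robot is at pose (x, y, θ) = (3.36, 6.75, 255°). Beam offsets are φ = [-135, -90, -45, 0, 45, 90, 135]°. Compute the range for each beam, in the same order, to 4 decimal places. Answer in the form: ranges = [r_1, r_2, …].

beam 1: φ=-135°, α=120°
  d=(-0.5000,0.8660)  start (3,6)  tX=0.7200 tY=0.2887  stride 1/|dx|=2.0000 1/|dy|=1.1547
    cross y-line → (3,7), t=0.2887 (wall)
  → r_1 = 0.2887
beam 2: φ=-90°, α=165°
  d=(-0.9659,0.2588)  start (3,6)  tX=0.3727 tY=0.9659  stride 1/|dx|=1.0353 1/|dy|=3.8637
    cross x-line → (2,6), t=0.3727
    cross y-line → (2,7), t=0.9659 (wall)
  → r_2 = 0.9659
beam 3: φ=-45°, α=210°
  d=(-0.8660,-0.5000)  start (3,6)  tX=0.4157 tY=1.5000  stride 1/|dx|=1.1547 1/|dy|=2.0000
    cross x-line → (2,6), t=0.4157
    cross y-line → (2,5), t=1.5000 (wall)
  → r_3 = 1.5000
beam 4: φ=0°, α=255°
  d=(-0.2588,-0.9659)  start (3,6)  tX=1.3909 tY=0.7765  stride 1/|dx|=3.8637 1/|dy|=1.0353
    cross y-line → (3,5), t=0.7765
    cross x-line → (2,5), t=1.3909 (wall)
  → r_4 = 1.3909
beam 5: φ=45°, α=300°
  d=(0.5000,-0.8660)  start (3,6)  tX=1.2800 tY=0.8660  stride 1/|dx|=2.0000 1/|dy|=1.1547
    cross y-line → (3,5), t=0.8660
    cross x-line → (4,5), t=1.2800
    cross y-line → (4,4), t=2.0207 (wall)
  → r_5 = 2.0207
beam 6: φ=90°, α=345°
  d=(0.9659,-0.2588)  start (3,6)  tX=0.6626 tY=2.8978  stride 1/|dx|=1.0353 1/|dy|=3.8637
    cross x-line → (4,6), t=0.6626
    cross x-line → (5,6), t=1.6979 (wall)
  → r_6 = 1.6979
beam 7: φ=135°, α=30°
  d=(0.8660,0.5000)  start (3,6)  tX=0.7390 tY=0.5000  stride 1/|dx|=1.1547 1/|dy|=2.0000
    cross y-line → (3,7), t=0.5000 (wall)
  → r_7 = 0.5000

ranges = [0.2887, 0.9659, 1.5000, 1.3909, 2.0207, 1.6979, 0.5000]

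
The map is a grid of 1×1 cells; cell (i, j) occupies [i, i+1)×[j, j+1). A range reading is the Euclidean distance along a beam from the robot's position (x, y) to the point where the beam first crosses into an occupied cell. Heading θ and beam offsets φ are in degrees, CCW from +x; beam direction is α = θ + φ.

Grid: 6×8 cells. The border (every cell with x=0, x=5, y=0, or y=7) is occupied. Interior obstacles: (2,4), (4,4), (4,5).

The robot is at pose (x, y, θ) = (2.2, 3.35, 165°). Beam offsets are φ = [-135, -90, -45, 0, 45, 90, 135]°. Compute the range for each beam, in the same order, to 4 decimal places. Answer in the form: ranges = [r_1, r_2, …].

beam 1: φ=-135°, α=30°
  cosα=0.8660 sinα=0.5000 | (2,3) | tMaxX 0.9238 tMaxY 1.3000 | tΔX 1.1547 tΔY 2.0000
    t=0.9238 [x] (3,3)
    t=1.3000 [y] (3,4)
    t=2.0785 [x] (4,4) — stop
  → r_1 = 2.0785
beam 2: φ=-90°, α=75°
  cosα=0.2588 sinα=0.9659 | (2,3) | tMaxX 3.0910 tMaxY 0.6729 | tΔX 3.8637 tΔY 1.0353
    t=0.6729 [y] (2,4) — stop
  → r_2 = 0.6729
beam 3: φ=-45°, α=120°
  cosα=-0.5000 sinα=0.8660 | (2,3) | tMaxX 0.4000 tMaxY 0.7506 | tΔX 2.0000 tΔY 1.1547
    t=0.4000 [x] (1,3)
    t=0.7506 [y] (1,4)
    t=1.9053 [y] (1,5)
    t=2.4000 [x] (0,5) — stop
  → r_3 = 2.4000
beam 4: φ=0°, α=165°
  cosα=-0.9659 sinα=0.2588 | (2,3) | tMaxX 0.2071 tMaxY 2.5114 | tΔX 1.0353 tΔY 3.8637
    t=0.2071 [x] (1,3)
    t=1.2423 [x] (0,3) — stop
  → r_4 = 1.2423
beam 5: φ=45°, α=210°
  cosα=-0.8660 sinα=-0.5000 | (2,3) | tMaxX 0.2309 tMaxY 0.7000 | tΔX 1.1547 tΔY 2.0000
    t=0.2309 [x] (1,3)
    t=0.7000 [y] (1,2)
    t=1.3856 [x] (0,2) — stop
  → r_5 = 1.3856
beam 6: φ=90°, α=255°
  cosα=-0.2588 sinα=-0.9659 | (2,3) | tMaxX 0.7727 tMaxY 0.3623 | tΔX 3.8637 tΔY 1.0353
    t=0.3623 [y] (2,2)
    t=0.7727 [x] (1,2)
    t=1.3976 [y] (1,1)
    t=2.4329 [y] (1,0) — stop
  → r_6 = 2.4329
beam 7: φ=135°, α=300°
  cosα=0.5000 sinα=-0.8660 | (2,3) | tMaxX 1.6000 tMaxY 0.4041 | tΔX 2.0000 tΔY 1.1547
    t=0.4041 [y] (2,2)
    t=1.5588 [y] (2,1)
    t=1.6000 [x] (3,1)
    t=2.7135 [y] (3,0) — stop
  → r_7 = 2.7135

ranges = [2.0785, 0.6729, 2.4000, 1.2423, 1.3856, 2.4329, 2.7135]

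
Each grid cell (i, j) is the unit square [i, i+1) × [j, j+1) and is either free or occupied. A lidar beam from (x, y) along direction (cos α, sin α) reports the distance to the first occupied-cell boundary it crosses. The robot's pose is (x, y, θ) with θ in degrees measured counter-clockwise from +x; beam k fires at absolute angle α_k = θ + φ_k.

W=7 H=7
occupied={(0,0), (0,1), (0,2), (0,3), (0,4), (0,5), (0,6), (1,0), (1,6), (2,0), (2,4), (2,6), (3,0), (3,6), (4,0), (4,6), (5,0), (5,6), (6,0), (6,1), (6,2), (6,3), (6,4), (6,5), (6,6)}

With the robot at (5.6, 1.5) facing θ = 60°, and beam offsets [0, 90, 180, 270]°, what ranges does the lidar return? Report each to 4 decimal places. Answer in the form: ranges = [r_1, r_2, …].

ranges = [0.8000, 5.3116, 0.5774, 0.4619]

beam 1: φ=0°, α=60°
  direction (0.5000, 0.8660); cell (5,1); t to first gridline: x 0.8000, y 0.5774 (then +2.0000 / +1.1547)
    (5,2) via y @ 0.5774
    (6,2) via x @ 0.8000  # hit
  → r_1 = 0.8000
beam 2: φ=90°, α=150°
  direction (-0.8660, 0.5000); cell (5,1); t to first gridline: x 0.6928, y 1.0000 (then +1.1547 / +2.0000)
    (4,1) via x @ 0.6928
    (4,2) via y @ 1.0000
    (3,2) via x @ 1.8475
    (3,3) via y @ 3.0000
    (2,3) via x @ 3.0022
    (1,3) via x @ 4.1569
    (1,4) via y @ 5.0000
    (0,4) via x @ 5.3116  # hit
  → r_2 = 5.3116
beam 3: φ=180°, α=240°
  direction (-0.5000, -0.8660); cell (5,1); t to first gridline: x 1.2000, y 0.5774 (then +2.0000 / +1.1547)
    (5,0) via y @ 0.5774  # hit
  → r_3 = 0.5774
beam 4: φ=270°, α=330°
  direction (0.8660, -0.5000); cell (5,1); t to first gridline: x 0.4619, y 1.0000 (then +1.1547 / +2.0000)
    (6,1) via x @ 0.4619  # hit
  → r_4 = 0.4619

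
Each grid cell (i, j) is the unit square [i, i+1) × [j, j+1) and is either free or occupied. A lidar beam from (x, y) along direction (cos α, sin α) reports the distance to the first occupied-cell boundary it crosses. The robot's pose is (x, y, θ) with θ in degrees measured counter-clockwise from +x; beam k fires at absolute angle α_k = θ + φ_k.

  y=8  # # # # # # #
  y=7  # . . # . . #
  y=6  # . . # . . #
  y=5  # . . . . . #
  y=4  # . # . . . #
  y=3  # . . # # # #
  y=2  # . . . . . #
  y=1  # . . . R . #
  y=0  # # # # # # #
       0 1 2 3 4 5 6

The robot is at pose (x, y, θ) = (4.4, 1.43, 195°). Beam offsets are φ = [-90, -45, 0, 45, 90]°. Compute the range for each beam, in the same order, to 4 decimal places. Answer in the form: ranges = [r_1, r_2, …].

beam 1: φ=-90°, α=105°
  d=(-0.2588,0.9659)  start (4,1)  tX=1.5455 tY=0.5901  stride 1/|dx|=3.8637 1/|dy|=1.0353
    cross y-line → (4,2), t=0.5901
    cross x-line → (3,2), t=1.5455
    cross y-line → (3,3), t=1.6254 (wall)
  → r_1 = 1.6254
beam 2: φ=-45°, α=150°
  d=(-0.8660,0.5000)  start (4,1)  tX=0.4619 tY=1.1400  stride 1/|dx|=1.1547 1/|dy|=2.0000
    cross x-line → (3,1), t=0.4619
    cross y-line → (3,2), t=1.1400
    cross x-line → (2,2), t=1.6166
    cross x-line → (1,2), t=2.7713
    cross y-line → (1,3), t=3.1400
    cross x-line → (0,3), t=3.9260 (wall)
  → r_2 = 3.9260
beam 3: φ=0°, α=195°
  d=(-0.9659,-0.2588)  start (4,1)  tX=0.4141 tY=1.6614  stride 1/|dx|=1.0353 1/|dy|=3.8637
    cross x-line → (3,1), t=0.4141
    cross x-line → (2,1), t=1.4494
    cross y-line → (2,0), t=1.6614 (wall)
  → r_3 = 1.6614
beam 4: φ=45°, α=240°
  d=(-0.5000,-0.8660)  start (4,1)  tX=0.8000 tY=0.4965  stride 1/|dx|=2.0000 1/|dy|=1.1547
    cross y-line → (4,0), t=0.4965 (wall)
  → r_4 = 0.4965
beam 5: φ=90°, α=285°
  d=(0.2588,-0.9659)  start (4,1)  tX=2.3182 tY=0.4452  stride 1/|dx|=3.8637 1/|dy|=1.0353
    cross y-line → (4,0), t=0.4452 (wall)
  → r_5 = 0.4452

ranges = [1.6254, 3.9260, 1.6614, 0.4965, 0.4452]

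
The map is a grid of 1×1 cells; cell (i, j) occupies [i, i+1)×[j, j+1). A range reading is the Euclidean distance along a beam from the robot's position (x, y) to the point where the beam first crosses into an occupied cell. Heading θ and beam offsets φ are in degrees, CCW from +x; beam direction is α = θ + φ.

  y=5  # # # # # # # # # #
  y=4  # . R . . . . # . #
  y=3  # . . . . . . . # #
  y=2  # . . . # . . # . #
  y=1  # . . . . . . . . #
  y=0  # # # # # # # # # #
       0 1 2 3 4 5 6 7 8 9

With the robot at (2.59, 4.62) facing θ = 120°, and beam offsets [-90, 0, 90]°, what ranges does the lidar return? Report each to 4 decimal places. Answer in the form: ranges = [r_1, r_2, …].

beam 1: φ=-90°, α=30°
  d=(0.8660,0.5000)  start (2,4)  tX=0.4734 tY=0.7600  stride 1/|dx|=1.1547 1/|dy|=2.0000
    cross x-line → (3,4), t=0.4734
    cross y-line → (3,5), t=0.7600 (wall)
  → r_1 = 0.7600
beam 2: φ=0°, α=120°
  d=(-0.5000,0.8660)  start (2,4)  tX=1.1800 tY=0.4388  stride 1/|dx|=2.0000 1/|dy|=1.1547
    cross y-line → (2,5), t=0.4388 (wall)
  → r_2 = 0.4388
beam 3: φ=90°, α=210°
  d=(-0.8660,-0.5000)  start (2,4)  tX=0.6813 tY=1.2400  stride 1/|dx|=1.1547 1/|dy|=2.0000
    cross x-line → (1,4), t=0.6813
    cross y-line → (1,3), t=1.2400
    cross x-line → (0,3), t=1.8360 (wall)
  → r_3 = 1.8360

ranges = [0.7600, 0.4388, 1.8360]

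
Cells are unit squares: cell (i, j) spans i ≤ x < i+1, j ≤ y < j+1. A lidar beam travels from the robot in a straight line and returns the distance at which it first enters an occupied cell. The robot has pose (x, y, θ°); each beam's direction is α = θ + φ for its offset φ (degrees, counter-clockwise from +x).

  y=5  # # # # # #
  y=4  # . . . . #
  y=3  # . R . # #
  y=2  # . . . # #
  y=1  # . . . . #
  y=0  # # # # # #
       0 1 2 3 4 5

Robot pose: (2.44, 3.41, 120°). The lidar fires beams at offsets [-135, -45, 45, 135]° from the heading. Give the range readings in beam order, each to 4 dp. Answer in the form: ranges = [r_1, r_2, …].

ranges = [1.6150, 1.6461, 1.4908, 2.4950]

beam 1: φ=-135°, α=345°
  cosα=0.9659 sinα=-0.2588 | (2,3) | tMaxX 0.5798 tMaxY 1.5841 | tΔX 1.0353 tΔY 3.8637
    t=0.5798 [x] (3,3)
    t=1.5841 [y] (3,2)
    t=1.6150 [x] (4,2) — stop
  → r_1 = 1.6150
beam 2: φ=-45°, α=75°
  cosα=0.2588 sinα=0.9659 | (2,3) | tMaxX 2.1637 tMaxY 0.6108 | tΔX 3.8637 tΔY 1.0353
    t=0.6108 [y] (2,4)
    t=1.6461 [y] (2,5) — stop
  → r_2 = 1.6461
beam 3: φ=45°, α=165°
  cosα=-0.9659 sinα=0.2588 | (2,3) | tMaxX 0.4555 tMaxY 2.2796 | tΔX 1.0353 tΔY 3.8637
    t=0.4555 [x] (1,3)
    t=1.4908 [x] (0,3) — stop
  → r_3 = 1.4908
beam 4: φ=135°, α=255°
  cosα=-0.2588 sinα=-0.9659 | (2,3) | tMaxX 1.7000 tMaxY 0.4245 | tΔX 3.8637 tΔY 1.0353
    t=0.4245 [y] (2,2)
    t=1.4597 [y] (2,1)
    t=1.7000 [x] (1,1)
    t=2.4950 [y] (1,0) — stop
  → r_4 = 2.4950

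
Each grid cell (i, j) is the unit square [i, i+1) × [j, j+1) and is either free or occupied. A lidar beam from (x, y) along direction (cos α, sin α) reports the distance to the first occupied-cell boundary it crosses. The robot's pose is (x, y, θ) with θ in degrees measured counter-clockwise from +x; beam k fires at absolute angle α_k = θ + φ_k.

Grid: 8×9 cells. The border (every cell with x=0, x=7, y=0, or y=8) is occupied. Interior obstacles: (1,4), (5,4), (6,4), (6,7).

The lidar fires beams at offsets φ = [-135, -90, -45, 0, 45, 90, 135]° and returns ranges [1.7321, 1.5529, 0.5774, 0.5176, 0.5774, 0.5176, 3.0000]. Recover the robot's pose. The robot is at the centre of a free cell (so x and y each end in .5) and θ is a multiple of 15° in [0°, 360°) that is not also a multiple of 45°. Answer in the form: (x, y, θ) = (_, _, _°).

(x, y, θ) = (6.5, 6.5, 15°)

Candidates: 38 free-cell centres × 16 headings = 608 poses. Raycast each; keep the one whose scan matches to 4 dp.
  (6.5, 2.5, 165°): beam 1 = 0.5774 ≠ 1.7321 ✗
  (6.5, 1.5, 330°): beam 1 = 1.9319 ≠ 1.7321 ✗
  (4.5, 7.5, 75°): beam 1 = 2.8868 ≠ 1.7321 ✗
  …
  (6.5, 6.5, 15°): r_1=1.7321, r_2=1.5529, r_3=0.5774, r_4=0.5176, r_5=0.5774, r_6=0.5176, r_7=3.0000 — all match ✓
Only this pose fits every beam.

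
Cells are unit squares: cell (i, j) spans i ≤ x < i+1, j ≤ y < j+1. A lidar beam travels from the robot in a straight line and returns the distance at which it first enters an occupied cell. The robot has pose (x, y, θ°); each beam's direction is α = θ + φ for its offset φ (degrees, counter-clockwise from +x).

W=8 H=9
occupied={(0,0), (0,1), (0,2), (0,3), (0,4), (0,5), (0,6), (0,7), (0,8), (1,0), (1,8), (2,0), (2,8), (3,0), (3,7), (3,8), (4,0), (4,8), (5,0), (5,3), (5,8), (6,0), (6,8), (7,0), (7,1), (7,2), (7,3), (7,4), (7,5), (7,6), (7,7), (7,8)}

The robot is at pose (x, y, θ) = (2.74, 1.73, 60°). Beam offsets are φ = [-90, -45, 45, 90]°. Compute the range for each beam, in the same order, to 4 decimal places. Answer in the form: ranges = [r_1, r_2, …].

beam 1: φ=-90°, α=330°
  d=(0.8660,-0.5000)  start (2,1)  tX=0.3002 tY=1.4600  stride 1/|dx|=1.1547 1/|dy|=2.0000
    cross x-line → (3,1), t=0.3002
    cross x-line → (4,1), t=1.4549
    cross y-line → (4,0), t=1.4600 (wall)
  → r_1 = 1.4600
beam 2: φ=-45°, α=15°
  d=(0.9659,0.2588)  start (2,1)  tX=0.2692 tY=1.0432  stride 1/|dx|=1.0353 1/|dy|=3.8637
    cross x-line → (3,1), t=0.2692
    cross y-line → (3,2), t=1.0432
    cross x-line → (4,2), t=1.3044
    cross x-line → (5,2), t=2.3397
    cross x-line → (6,2), t=3.3750
    cross x-line → (7,2), t=4.4103 (wall)
  → r_2 = 4.4103
beam 3: φ=45°, α=105°
  d=(-0.2588,0.9659)  start (2,1)  tX=2.8591 tY=0.2795  stride 1/|dx|=3.8637 1/|dy|=1.0353
    cross y-line → (2,2), t=0.2795
    cross y-line → (2,3), t=1.3148
    cross y-line → (2,4), t=2.3501
    cross x-line → (1,4), t=2.8591
    cross y-line → (1,5), t=3.3854
    cross y-line → (1,6), t=4.4206
    cross y-line → (1,7), t=5.4559
    cross y-line → (1,8), t=6.4912 (wall)
  → r_3 = 6.4912
beam 4: φ=90°, α=150°
  d=(-0.8660,0.5000)  start (2,1)  tX=0.8545 tY=0.5400  stride 1/|dx|=1.1547 1/|dy|=2.0000
    cross y-line → (2,2), t=0.5400
    cross x-line → (1,2), t=0.8545
    cross x-line → (0,2), t=2.0092 (wall)
  → r_4 = 2.0092

ranges = [1.4600, 4.4103, 6.4912, 2.0092]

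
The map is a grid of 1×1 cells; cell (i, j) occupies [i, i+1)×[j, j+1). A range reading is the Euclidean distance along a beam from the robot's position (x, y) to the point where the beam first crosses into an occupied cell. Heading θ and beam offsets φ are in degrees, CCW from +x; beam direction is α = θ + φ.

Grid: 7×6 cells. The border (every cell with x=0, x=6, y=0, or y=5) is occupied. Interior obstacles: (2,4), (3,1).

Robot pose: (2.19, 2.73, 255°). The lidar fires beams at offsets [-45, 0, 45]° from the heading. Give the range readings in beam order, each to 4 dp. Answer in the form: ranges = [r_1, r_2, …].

beam 1: φ=-45°, α=210°
  d=(-0.8660,-0.5000)  start (2,2)  tX=0.2194 tY=1.4600  stride 1/|dx|=1.1547 1/|dy|=2.0000
    cross x-line → (1,2), t=0.2194
    cross x-line → (0,2), t=1.3741 (wall)
  → r_1 = 1.3741
beam 2: φ=0°, α=255°
  d=(-0.2588,-0.9659)  start (2,2)  tX=0.7341 tY=0.7558  stride 1/|dx|=3.8637 1/|dy|=1.0353
    cross x-line → (1,2), t=0.7341
    cross y-line → (1,1), t=0.7558
    cross y-line → (1,0), t=1.7910 (wall)
  → r_2 = 1.7910
beam 3: φ=45°, α=300°
  d=(0.5000,-0.8660)  start (2,2)  tX=1.6200 tY=0.8429  stride 1/|dx|=2.0000 1/|dy|=1.1547
    cross y-line → (2,1), t=0.8429
    cross x-line → (3,1), t=1.6200 (wall)
  → r_3 = 1.6200

ranges = [1.3741, 1.7910, 1.6200]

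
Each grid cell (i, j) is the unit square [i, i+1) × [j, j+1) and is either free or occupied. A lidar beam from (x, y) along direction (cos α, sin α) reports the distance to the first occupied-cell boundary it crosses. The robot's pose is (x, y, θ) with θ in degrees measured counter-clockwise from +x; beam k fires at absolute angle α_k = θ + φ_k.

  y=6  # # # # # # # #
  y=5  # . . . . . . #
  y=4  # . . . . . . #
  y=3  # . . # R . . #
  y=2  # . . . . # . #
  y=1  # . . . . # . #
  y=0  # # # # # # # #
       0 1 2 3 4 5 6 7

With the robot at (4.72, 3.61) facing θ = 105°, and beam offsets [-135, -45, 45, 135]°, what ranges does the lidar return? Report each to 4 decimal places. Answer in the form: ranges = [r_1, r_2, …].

beam 1: φ=-135°, α=330°
  direction (0.8660, -0.5000); cell (4,3); t to first gridline: x 0.3233, y 1.2200 (then +1.1547 / +2.0000)
    (5,3) via x @ 0.3233
    (5,2) via y @ 1.2200  # hit
  → r_1 = 1.2200
beam 2: φ=-45°, α=60°
  direction (0.5000, 0.8660); cell (4,3); t to first gridline: x 0.5600, y 0.4503 (then +2.0000 / +1.1547)
    (4,4) via y @ 0.4503
    (5,4) via x @ 0.5600
    (5,5) via y @ 1.6050
    (6,5) via x @ 2.5600
    (6,6) via y @ 2.7597  # hit
  → r_2 = 2.7597
beam 3: φ=45°, α=150°
  direction (-0.8660, 0.5000); cell (4,3); t to first gridline: x 0.8314, y 0.7800 (then +1.1547 / +2.0000)
    (4,4) via y @ 0.7800
    (3,4) via x @ 0.8314
    (2,4) via x @ 1.9861
    (2,5) via y @ 2.7800
    (1,5) via x @ 3.1408
    (0,5) via x @ 4.2955  # hit
  → r_3 = 4.2955
beam 4: φ=135°, α=240°
  direction (-0.5000, -0.8660); cell (4,3); t to first gridline: x 1.4400, y 0.7044 (then +2.0000 / +1.1547)
    (4,2) via y @ 0.7044
    (3,2) via x @ 1.4400
    (3,1) via y @ 1.8591
    (3,0) via y @ 3.0138  # hit
  → r_4 = 3.0138

ranges = [1.2200, 2.7597, 4.2955, 3.0138]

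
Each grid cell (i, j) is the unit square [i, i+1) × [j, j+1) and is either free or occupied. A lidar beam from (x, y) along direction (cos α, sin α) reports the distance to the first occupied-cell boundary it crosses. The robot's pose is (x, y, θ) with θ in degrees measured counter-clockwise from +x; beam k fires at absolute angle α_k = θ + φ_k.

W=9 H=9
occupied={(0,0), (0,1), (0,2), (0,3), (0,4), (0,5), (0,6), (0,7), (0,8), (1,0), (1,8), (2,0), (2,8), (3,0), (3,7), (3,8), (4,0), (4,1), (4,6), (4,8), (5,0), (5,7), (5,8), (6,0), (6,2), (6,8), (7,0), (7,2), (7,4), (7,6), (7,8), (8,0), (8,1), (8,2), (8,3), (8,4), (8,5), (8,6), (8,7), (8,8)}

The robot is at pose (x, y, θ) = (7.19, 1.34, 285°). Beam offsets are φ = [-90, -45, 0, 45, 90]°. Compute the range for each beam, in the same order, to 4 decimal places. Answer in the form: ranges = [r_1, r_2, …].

beam 1: φ=-90°, α=195°
  cosα=-0.9659 sinα=-0.2588 | (7,1) | tMaxX 0.1967 tMaxY 1.3137 | tΔX 1.0353 tΔY 3.8637
    t=0.1967 [x] (6,1)
    t=1.2320 [x] (5,1)
    t=1.3137 [y] (5,0) — stop
  → r_1 = 1.3137
beam 2: φ=-45°, α=240°
  cosα=-0.5000 sinα=-0.8660 | (7,1) | tMaxX 0.3800 tMaxY 0.3926 | tΔX 2.0000 tΔY 1.1547
    t=0.3800 [x] (6,1)
    t=0.3926 [y] (6,0) — stop
  → r_2 = 0.3926
beam 3: φ=0°, α=285°
  cosα=0.2588 sinα=-0.9659 | (7,1) | tMaxX 3.1296 tMaxY 0.3520 | tΔX 3.8637 tΔY 1.0353
    t=0.3520 [y] (7,0) — stop
  → r_3 = 0.3520
beam 4: φ=45°, α=330°
  cosα=0.8660 sinα=-0.5000 | (7,1) | tMaxX 0.9353 tMaxY 0.6800 | tΔX 1.1547 tΔY 2.0000
    t=0.6800 [y] (7,0) — stop
  → r_4 = 0.6800
beam 5: φ=90°, α=15°
  cosα=0.9659 sinα=0.2588 | (7,1) | tMaxX 0.8386 tMaxY 2.5500 | tΔX 1.0353 tΔY 3.8637
    t=0.8386 [x] (8,1) — stop
  → r_5 = 0.8386

ranges = [1.3137, 0.3926, 0.3520, 0.6800, 0.8386]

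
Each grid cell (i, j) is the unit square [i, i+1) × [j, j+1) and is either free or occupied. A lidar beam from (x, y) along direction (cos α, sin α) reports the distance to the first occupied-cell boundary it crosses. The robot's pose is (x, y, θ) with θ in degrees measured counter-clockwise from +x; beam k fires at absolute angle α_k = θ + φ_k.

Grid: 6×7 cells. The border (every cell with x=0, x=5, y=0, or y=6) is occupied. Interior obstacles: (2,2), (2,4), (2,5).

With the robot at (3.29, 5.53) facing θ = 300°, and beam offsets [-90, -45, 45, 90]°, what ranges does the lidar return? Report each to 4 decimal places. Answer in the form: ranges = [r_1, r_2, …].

ranges = [0.3349, 1.1205, 1.7703, 0.9400]

beam 1: φ=-90°, α=210°
  d=(-0.8660,-0.5000)  start (3,5)  tX=0.3349 tY=1.0600  stride 1/|dx|=1.1547 1/|dy|=2.0000
    cross x-line → (2,5), t=0.3349 (wall)
  → r_1 = 0.3349
beam 2: φ=-45°, α=255°
  d=(-0.2588,-0.9659)  start (3,5)  tX=1.1205 tY=0.5487  stride 1/|dx|=3.8637 1/|dy|=1.0353
    cross y-line → (3,4), t=0.5487
    cross x-line → (2,4), t=1.1205 (wall)
  → r_2 = 1.1205
beam 3: φ=45°, α=345°
  d=(0.9659,-0.2588)  start (3,5)  tX=0.7350 tY=2.0478  stride 1/|dx|=1.0353 1/|dy|=3.8637
    cross x-line → (4,5), t=0.7350
    cross x-line → (5,5), t=1.7703 (wall)
  → r_3 = 1.7703
beam 4: φ=90°, α=30°
  d=(0.8660,0.5000)  start (3,5)  tX=0.8198 tY=0.9400  stride 1/|dx|=1.1547 1/|dy|=2.0000
    cross x-line → (4,5), t=0.8198
    cross y-line → (4,6), t=0.9400 (wall)
  → r_4 = 0.9400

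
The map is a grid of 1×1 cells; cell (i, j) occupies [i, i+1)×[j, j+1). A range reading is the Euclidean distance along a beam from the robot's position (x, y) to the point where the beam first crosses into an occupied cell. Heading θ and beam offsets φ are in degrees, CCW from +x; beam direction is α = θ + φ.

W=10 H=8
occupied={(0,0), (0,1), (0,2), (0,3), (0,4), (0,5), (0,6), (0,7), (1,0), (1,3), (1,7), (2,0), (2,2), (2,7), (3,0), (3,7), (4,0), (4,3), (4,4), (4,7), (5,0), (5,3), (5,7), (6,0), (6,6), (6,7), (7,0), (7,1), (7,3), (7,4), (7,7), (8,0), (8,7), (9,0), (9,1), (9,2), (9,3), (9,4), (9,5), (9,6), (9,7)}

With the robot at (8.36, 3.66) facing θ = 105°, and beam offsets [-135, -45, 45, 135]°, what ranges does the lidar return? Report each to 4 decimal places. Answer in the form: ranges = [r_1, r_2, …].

ranges = [0.7390, 1.2800, 0.4157, 0.7200]

beam 1: φ=-135°, α=330°
  direction (0.8660, -0.5000); cell (8,3); t to first gridline: x 0.7390, y 1.3200 (then +1.1547 / +2.0000)
    (9,3) via x @ 0.7390  # hit
  → r_1 = 0.7390
beam 2: φ=-45°, α=60°
  direction (0.5000, 0.8660); cell (8,3); t to first gridline: x 1.2800, y 0.3926 (then +2.0000 / +1.1547)
    (8,4) via y @ 0.3926
    (9,4) via x @ 1.2800  # hit
  → r_2 = 1.2800
beam 3: φ=45°, α=150°
  direction (-0.8660, 0.5000); cell (8,3); t to first gridline: x 0.4157, y 0.6800 (then +1.1547 / +2.0000)
    (7,3) via x @ 0.4157  # hit
  → r_3 = 0.4157
beam 4: φ=135°, α=240°
  direction (-0.5000, -0.8660); cell (8,3); t to first gridline: x 0.7200, y 0.7621 (then +2.0000 / +1.1547)
    (7,3) via x @ 0.7200  # hit
  → r_4 = 0.7200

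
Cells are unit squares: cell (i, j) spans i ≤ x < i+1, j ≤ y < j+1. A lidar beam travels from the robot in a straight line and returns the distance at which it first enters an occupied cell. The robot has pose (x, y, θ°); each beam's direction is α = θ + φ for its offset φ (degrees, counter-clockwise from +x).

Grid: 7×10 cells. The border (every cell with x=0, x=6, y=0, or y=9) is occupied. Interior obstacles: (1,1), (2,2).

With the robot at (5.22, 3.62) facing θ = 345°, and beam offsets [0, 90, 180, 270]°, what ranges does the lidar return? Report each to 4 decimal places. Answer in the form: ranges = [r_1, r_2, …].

beam 1: φ=0°, α=345°
  d=(0.9659,-0.2588)  start (5,3)  tX=0.8075 tY=2.3955  stride 1/|dx|=1.0353 1/|dy|=3.8637
    cross x-line → (6,3), t=0.8075 (wall)
  → r_1 = 0.8075
beam 2: φ=90°, α=75°
  d=(0.2588,0.9659)  start (5,3)  tX=3.0137 tY=0.3934  stride 1/|dx|=3.8637 1/|dy|=1.0353
    cross y-line → (5,4), t=0.3934
    cross y-line → (5,5), t=1.4287
    cross y-line → (5,6), t=2.4640
    cross x-line → (6,6), t=3.0137 (wall)
  → r_2 = 3.0137
beam 3: φ=180°, α=165°
  d=(-0.9659,0.2588)  start (5,3)  tX=0.2278 tY=1.4682  stride 1/|dx|=1.0353 1/|dy|=3.8637
    cross x-line → (4,3), t=0.2278
    cross x-line → (3,3), t=1.2630
    cross y-line → (3,4), t=1.4682
    cross x-line → (2,4), t=2.2983
    cross x-line → (1,4), t=3.3336
    cross x-line → (0,4), t=4.3689 (wall)
  → r_3 = 4.3689
beam 4: φ=270°, α=255°
  d=(-0.2588,-0.9659)  start (5,3)  tX=0.8500 tY=0.6419  stride 1/|dx|=3.8637 1/|dy|=1.0353
    cross y-line → (5,2), t=0.6419
    cross x-line → (4,2), t=0.8500
    cross y-line → (4,1), t=1.6771
    cross y-line → (4,0), t=2.7124 (wall)
  → r_4 = 2.7124

ranges = [0.8075, 3.0137, 4.3689, 2.7124]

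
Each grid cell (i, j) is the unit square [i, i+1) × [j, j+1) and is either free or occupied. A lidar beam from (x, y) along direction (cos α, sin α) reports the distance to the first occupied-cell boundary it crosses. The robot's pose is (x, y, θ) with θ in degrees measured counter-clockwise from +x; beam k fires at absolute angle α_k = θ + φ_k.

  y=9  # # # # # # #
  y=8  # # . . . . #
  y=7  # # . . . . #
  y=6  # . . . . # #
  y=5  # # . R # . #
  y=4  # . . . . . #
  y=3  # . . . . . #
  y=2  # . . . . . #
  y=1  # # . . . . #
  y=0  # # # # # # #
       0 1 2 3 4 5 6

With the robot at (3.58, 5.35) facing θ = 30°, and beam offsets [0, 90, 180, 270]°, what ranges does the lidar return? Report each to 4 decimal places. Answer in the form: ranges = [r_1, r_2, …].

ranges = [0.4850, 3.1600, 2.9791, 4.8400]

beam 1: φ=0°, α=30°
  cosα=0.8660 sinα=0.5000 | (3,5) | tMaxX 0.4850 tMaxY 1.3000 | tΔX 1.1547 tΔY 2.0000
    t=0.4850 [x] (4,5) — stop
  → r_1 = 0.4850
beam 2: φ=90°, α=120°
  cosα=-0.5000 sinα=0.8660 | (3,5) | tMaxX 1.1600 tMaxY 0.7506 | tΔX 2.0000 tΔY 1.1547
    t=0.7506 [y] (3,6)
    t=1.1600 [x] (2,6)
    t=1.9053 [y] (2,7)
    t=3.0600 [y] (2,8)
    t=3.1600 [x] (1,8) — stop
  → r_2 = 3.1600
beam 3: φ=180°, α=210°
  cosα=-0.8660 sinα=-0.5000 | (3,5) | tMaxX 0.6697 tMaxY 0.7000 | tΔX 1.1547 tΔY 2.0000
    t=0.6697 [x] (2,5)
    t=0.7000 [y] (2,4)
    t=1.8244 [x] (1,4)
    t=2.7000 [y] (1,3)
    t=2.9791 [x] (0,3) — stop
  → r_3 = 2.9791
beam 4: φ=270°, α=300°
  cosα=0.5000 sinα=-0.8660 | (3,5) | tMaxX 0.8400 tMaxY 0.4041 | tΔX 2.0000 tΔY 1.1547
    t=0.4041 [y] (3,4)
    t=0.8400 [x] (4,4)
    t=1.5588 [y] (4,3)
    t=2.7135 [y] (4,2)
    t=2.8400 [x] (5,2)
    t=3.8682 [y] (5,1)
    t=4.8400 [x] (6,1) — stop
  → r_4 = 4.8400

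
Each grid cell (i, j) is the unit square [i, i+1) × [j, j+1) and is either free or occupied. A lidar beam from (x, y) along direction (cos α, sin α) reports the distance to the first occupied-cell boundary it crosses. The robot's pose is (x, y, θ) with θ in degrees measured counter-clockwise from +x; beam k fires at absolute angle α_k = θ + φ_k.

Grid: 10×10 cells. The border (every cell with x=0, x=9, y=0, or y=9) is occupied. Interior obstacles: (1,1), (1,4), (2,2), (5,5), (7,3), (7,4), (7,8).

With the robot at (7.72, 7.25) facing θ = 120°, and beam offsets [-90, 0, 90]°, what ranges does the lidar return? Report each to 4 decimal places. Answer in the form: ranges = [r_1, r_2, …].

ranges = [1.4780, 0.8660, 2.5000]

beam 1: φ=-90°, α=30°
  direction (0.8660, 0.5000); cell (7,7); t to first gridline: x 0.3233, y 1.5000 (then +1.1547 / +2.0000)
    (8,7) via x @ 0.3233
    (9,7) via x @ 1.4780  # hit
  → r_1 = 1.4780
beam 2: φ=0°, α=120°
  direction (-0.5000, 0.8660); cell (7,7); t to first gridline: x 1.4400, y 0.8660 (then +2.0000 / +1.1547)
    (7,8) via y @ 0.8660  # hit
  → r_2 = 0.8660
beam 3: φ=90°, α=210°
  direction (-0.8660, -0.5000); cell (7,7); t to first gridline: x 0.8314, y 0.5000 (then +1.1547 / +2.0000)
    (7,6) via y @ 0.5000
    (6,6) via x @ 0.8314
    (5,6) via x @ 1.9861
    (5,5) via y @ 2.5000  # hit
  → r_3 = 2.5000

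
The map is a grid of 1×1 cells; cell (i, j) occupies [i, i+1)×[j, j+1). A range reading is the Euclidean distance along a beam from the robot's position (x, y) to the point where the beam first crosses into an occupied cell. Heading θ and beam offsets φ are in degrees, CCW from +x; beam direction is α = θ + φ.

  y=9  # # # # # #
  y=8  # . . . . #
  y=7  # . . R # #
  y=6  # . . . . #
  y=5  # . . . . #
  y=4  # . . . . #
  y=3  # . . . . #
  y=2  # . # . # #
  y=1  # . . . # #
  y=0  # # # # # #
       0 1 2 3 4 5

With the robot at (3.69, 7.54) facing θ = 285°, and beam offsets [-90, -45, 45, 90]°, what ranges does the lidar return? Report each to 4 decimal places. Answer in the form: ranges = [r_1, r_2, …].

beam 1: φ=-90°, α=195°
  cosα=-0.9659 sinα=-0.2588 | (3,7) | tMaxX 0.7143 tMaxY 2.0864 | tΔX 1.0353 tΔY 3.8637
    t=0.7143 [x] (2,7)
    t=1.7496 [x] (1,7)
    t=2.0864 [y] (1,6)
    t=2.7849 [x] (0,6) — stop
  → r_1 = 2.7849
beam 2: φ=-45°, α=240°
  cosα=-0.5000 sinα=-0.8660 | (3,7) | tMaxX 1.3800 tMaxY 0.6235 | tΔX 2.0000 tΔY 1.1547
    t=0.6235 [y] (3,6)
    t=1.3800 [x] (2,6)
    t=1.7782 [y] (2,5)
    t=2.9329 [y] (2,4)
    t=3.3800 [x] (1,4)
    t=4.0876 [y] (1,3)
    t=5.2423 [y] (1,2)
    t=5.3800 [x] (0,2) — stop
  → r_2 = 5.3800
beam 3: φ=45°, α=330°
  cosα=0.8660 sinα=-0.5000 | (3,7) | tMaxX 0.3580 tMaxY 1.0800 | tΔX 1.1547 tΔY 2.0000
    t=0.3580 [x] (4,7) — stop
  → r_3 = 0.3580
beam 4: φ=90°, α=15°
  cosα=0.9659 sinα=0.2588 | (3,7) | tMaxX 0.3209 tMaxY 1.7773 | tΔX 1.0353 tΔY 3.8637
    t=0.3209 [x] (4,7) — stop
  → r_4 = 0.3209

ranges = [2.7849, 5.3800, 0.3580, 0.3209]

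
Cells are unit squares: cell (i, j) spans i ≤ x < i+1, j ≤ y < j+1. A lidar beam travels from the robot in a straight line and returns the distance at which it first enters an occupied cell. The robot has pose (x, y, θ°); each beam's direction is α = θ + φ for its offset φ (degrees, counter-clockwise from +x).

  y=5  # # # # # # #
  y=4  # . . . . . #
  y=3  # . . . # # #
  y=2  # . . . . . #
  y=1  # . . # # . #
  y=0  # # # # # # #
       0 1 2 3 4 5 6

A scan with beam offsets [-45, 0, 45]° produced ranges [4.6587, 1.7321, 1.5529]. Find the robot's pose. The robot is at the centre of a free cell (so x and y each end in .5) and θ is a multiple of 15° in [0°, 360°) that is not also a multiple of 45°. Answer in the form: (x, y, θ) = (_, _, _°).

(x, y, θ) = (1.5, 3.5, 60°)

The pose lattice has 16·16 = 256 candidates. Test each by forward raycasting.
  (2.5, 3.5, 195°): beam 1 = 1.7321 ≠ 4.6587 ✗
  (2.5, 1.5, 15°): beam 1 = 0.5774 ≠ 4.6587 ✗
  (5.5, 4.5, 195°): beam 1 = 1.0000 ≠ 4.6587 ✗
  …
  (1.5, 3.5, 60°): r_1=4.6587, r_2=1.7321, r_3=1.5529 — all match ✓
Only this pose fits every beam.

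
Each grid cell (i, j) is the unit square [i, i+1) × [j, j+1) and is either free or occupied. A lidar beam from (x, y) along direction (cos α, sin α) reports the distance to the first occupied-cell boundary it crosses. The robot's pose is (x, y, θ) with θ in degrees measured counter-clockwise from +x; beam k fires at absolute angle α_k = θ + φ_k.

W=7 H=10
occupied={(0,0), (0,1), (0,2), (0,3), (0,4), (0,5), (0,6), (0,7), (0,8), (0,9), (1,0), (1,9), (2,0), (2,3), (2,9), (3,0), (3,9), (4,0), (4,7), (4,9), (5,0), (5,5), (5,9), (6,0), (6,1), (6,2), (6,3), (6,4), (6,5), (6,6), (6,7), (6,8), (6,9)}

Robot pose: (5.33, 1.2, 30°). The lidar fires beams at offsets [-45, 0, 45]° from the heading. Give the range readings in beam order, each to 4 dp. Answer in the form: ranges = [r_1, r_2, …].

ranges = [0.6936, 0.7736, 2.5887]

beam 1: φ=-45°, α=345°
  d=(0.9659,-0.2588)  start (5,1)  tX=0.6936 tY=0.7727  stride 1/|dx|=1.0353 1/|dy|=3.8637
    cross x-line → (6,1), t=0.6936 (wall)
  → r_1 = 0.6936
beam 2: φ=0°, α=30°
  d=(0.8660,0.5000)  start (5,1)  tX=0.7736 tY=1.6000  stride 1/|dx|=1.1547 1/|dy|=2.0000
    cross x-line → (6,1), t=0.7736 (wall)
  → r_2 = 0.7736
beam 3: φ=45°, α=75°
  d=(0.2588,0.9659)  start (5,1)  tX=2.5887 tY=0.8282  stride 1/|dx|=3.8637 1/|dy|=1.0353
    cross y-line → (5,2), t=0.8282
    cross y-line → (5,3), t=1.8635
    cross x-line → (6,3), t=2.5887 (wall)
  → r_3 = 2.5887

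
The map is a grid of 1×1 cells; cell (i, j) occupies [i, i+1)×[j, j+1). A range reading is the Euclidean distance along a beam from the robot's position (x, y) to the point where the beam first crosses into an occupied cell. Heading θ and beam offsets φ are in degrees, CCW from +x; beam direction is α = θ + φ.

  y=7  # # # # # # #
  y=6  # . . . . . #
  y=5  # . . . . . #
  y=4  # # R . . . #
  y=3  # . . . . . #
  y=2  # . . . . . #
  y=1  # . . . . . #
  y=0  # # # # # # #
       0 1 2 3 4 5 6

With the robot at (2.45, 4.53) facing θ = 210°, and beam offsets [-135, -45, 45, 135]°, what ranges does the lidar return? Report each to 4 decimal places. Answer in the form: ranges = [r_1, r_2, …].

beam 1: φ=-135°, α=75°
  direction (0.2588, 0.9659); cell (2,4); t to first gridline: x 2.1250, y 0.4866 (then +3.8637 / +1.0353)
    (2,5) via y @ 0.4866
    (2,6) via y @ 1.5219
    (3,6) via x @ 2.1250
    (3,7) via y @ 2.5571  # hit
  → r_1 = 2.5571
beam 2: φ=-45°, α=165°
  direction (-0.9659, 0.2588); cell (2,4); t to first gridline: x 0.4659, y 1.8159 (then +1.0353 / +3.8637)
    (1,4) via x @ 0.4659  # hit
  → r_2 = 0.4659
beam 3: φ=45°, α=255°
  direction (-0.2588, -0.9659); cell (2,4); t to first gridline: x 1.7387, y 0.5487 (then +3.8637 / +1.0353)
    (2,3) via y @ 0.5487
    (2,2) via y @ 1.5840
    (1,2) via x @ 1.7387
    (1,1) via y @ 2.6192
    (1,0) via y @ 3.6545  # hit
  → r_3 = 3.6545
beam 4: φ=135°, α=345°
  direction (0.9659, -0.2588); cell (2,4); t to first gridline: x 0.5694, y 2.0478 (then +1.0353 / +3.8637)
    (3,4) via x @ 0.5694
    (4,4) via x @ 1.6047
    (4,3) via y @ 2.0478
    (5,3) via x @ 2.6400
    (6,3) via x @ 3.6752  # hit
  → r_4 = 3.6752

ranges = [2.5571, 0.4659, 3.6545, 3.6752]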